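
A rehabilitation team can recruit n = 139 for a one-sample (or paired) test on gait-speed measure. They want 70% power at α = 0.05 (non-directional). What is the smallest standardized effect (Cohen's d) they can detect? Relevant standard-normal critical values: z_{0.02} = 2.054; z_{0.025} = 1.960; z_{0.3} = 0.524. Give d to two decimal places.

For a single sample (or paired design) of n = 139: d_min = (z_{α/2} + z_β)/√n.
z-sum = 1.960 + 0.524 = 2.484.
d_min = 2.484 / √139 = 2.484 / 11.790 = 0.211.

d_min ≈ 0.21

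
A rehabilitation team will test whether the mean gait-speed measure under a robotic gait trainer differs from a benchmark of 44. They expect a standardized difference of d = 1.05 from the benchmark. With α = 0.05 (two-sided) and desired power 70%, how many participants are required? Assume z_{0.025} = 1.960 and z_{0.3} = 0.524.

For a one-sample test: n = ((z_{α/2} + z_β) / d)².
z_{α/2} + z_β = 1.960 + 0.524 = 2.484.
n = (2.484 / 1.05)² = 2.366² = 5.60.
Round up.

n = 6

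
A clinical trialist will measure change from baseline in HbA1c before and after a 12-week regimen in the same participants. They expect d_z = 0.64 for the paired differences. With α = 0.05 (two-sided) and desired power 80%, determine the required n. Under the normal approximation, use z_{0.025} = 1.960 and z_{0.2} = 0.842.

n = 20 pairs

For a paired (one-sample on differences) test: n = ((z_{α/2} + z_β) / d)².
z_{α/2} + z_β = 1.960 + 0.842 = 2.802.
n = (2.802 / 0.64)² = 4.378² = 19.17.
Round up.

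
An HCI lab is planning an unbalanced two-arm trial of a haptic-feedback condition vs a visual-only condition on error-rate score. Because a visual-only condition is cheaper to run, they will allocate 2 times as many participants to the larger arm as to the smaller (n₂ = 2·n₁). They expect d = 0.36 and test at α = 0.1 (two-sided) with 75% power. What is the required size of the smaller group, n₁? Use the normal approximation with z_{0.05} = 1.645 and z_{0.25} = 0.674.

With allocation ratio k = n₂/n₁ = 2, Var(x̄₁−x̄₂) = σ²(1/n₁ + 1/(k·n₁)) = σ²·(k+1)/(k·n₁).
So n₁ = (1 + 1/k)·((z_{α/2} + z_β)/d)² = 1.500 × (2.319/0.36)².
n₁ = 1.500 × 41.50 = 62.2.
Round up: n₁ = 63, giving n₂ = 2 × 63 = 126.

n₁ = 63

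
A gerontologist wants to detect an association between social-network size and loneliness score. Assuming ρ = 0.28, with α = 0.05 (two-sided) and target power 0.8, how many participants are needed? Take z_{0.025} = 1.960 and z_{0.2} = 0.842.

n = 98

Fisher's z: C = ½·ln((1+r)/(1−r)) = ½·ln(1.7778) = 0.2877.
n = ((z_{α/2} + z_β)/C)² + 3.
(1.960 + 0.842) / 0.2877 = 2.802 / 0.2877 = 9.739.
n = 9.739² + 3 = 94.85 + 3 = 97.9.
Round up.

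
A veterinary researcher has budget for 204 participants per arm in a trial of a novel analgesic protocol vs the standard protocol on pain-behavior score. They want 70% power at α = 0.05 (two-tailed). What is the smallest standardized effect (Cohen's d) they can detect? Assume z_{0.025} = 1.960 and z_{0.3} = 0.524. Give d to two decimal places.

For two independent groups of n = 204 each: d_min = (z_{α/2} + z_β)·√(2/n).
z-sum = 1.960 + 0.524 = 2.484.
d_min = 2.484 × √(2/204) = 2.484 × 0.0990 = 0.246.

d_min ≈ 0.25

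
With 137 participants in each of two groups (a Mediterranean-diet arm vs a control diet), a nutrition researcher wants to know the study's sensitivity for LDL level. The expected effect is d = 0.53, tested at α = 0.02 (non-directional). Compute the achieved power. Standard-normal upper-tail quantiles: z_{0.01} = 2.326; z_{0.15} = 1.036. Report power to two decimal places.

For two equal groups, power = Φ(d·√(n/2) − z_{α/2}).
d·√(n/2) = 0.53 × √(137/2) = 0.53 × 8.276 = 4.387.
z_β = 4.387 − 2.326 = 2.061.
Power = Φ(2.061) = 0.980.

power ≈ 0.98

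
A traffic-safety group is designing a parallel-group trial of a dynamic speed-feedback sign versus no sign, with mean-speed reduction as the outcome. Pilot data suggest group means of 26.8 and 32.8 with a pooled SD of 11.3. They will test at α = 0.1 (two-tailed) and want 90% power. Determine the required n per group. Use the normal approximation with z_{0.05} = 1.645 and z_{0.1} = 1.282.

Cohen's d = |M₁ − M₂| / SD_pooled = |26.8 − 32.8| / 11.3 = 6.0 / 11.3 = 0.531.
For two independent groups with equal n: n = 2·((z_{α/2} + z_β) / d)².
z_{α/2} + z_β = 1.645 + 1.282 = 2.927.
n = 2 × (2.927 / 0.531)² = 2 × 5.512² = 2 × 30.38 = 60.8.
Round up to the next whole participant.

n = 61 per group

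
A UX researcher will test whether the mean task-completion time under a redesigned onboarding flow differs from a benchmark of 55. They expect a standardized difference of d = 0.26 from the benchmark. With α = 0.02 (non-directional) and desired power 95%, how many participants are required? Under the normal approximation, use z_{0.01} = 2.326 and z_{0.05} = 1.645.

n = 234

For a one-sample test: n = ((z_{α/2} + z_β) / d)².
z_{α/2} + z_β = 2.326 + 1.645 = 3.971.
n = (3.971 / 0.26)² = 15.273² = 233.27.
Round up.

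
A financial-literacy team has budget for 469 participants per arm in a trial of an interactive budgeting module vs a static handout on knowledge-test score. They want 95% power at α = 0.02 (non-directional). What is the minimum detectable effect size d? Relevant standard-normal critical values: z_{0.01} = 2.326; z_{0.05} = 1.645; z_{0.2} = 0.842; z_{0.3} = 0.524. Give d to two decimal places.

For two independent groups of n = 469 each: d_min = (z_{α/2} + z_β)·√(2/n).
z-sum = 2.326 + 1.645 = 3.971.
d_min = 3.971 × √(2/469) = 3.971 × 0.0653 = 0.259.

d_min ≈ 0.26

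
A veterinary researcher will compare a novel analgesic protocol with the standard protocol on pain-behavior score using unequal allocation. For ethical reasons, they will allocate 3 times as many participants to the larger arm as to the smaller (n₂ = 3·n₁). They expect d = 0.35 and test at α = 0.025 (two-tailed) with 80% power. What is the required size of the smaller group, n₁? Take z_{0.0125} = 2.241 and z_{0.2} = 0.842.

With allocation ratio k = n₂/n₁ = 3, Var(x̄₁−x̄₂) = σ²(1/n₁ + 1/(k·n₁)) = σ²·(k+1)/(k·n₁).
So n₁ = (1 + 1/k)·((z_{α/2} + z_β)/d)² = 1.333 × (3.083/0.35)².
n₁ = 1.333 × 77.59 = 103.5.
Round up: n₁ = 104, giving n₂ = 3 × 104 = 312.

n₁ = 104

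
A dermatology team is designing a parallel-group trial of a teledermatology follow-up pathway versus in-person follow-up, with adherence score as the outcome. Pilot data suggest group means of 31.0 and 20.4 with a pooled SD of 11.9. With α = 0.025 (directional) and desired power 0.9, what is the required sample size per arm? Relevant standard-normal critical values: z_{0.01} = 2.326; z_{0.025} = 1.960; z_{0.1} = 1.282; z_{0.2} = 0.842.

n = 27 per group

Cohen's d = |M₁ − M₂| / SD_pooled = |31.0 − 20.4| / 11.9 = 10.6 / 11.9 = 0.891.
For two independent groups with equal n: n = 2·((z_{α} + z_β) / d)².
z_{α} + z_β = 1.960 + 1.282 = 3.242.
n = 2 × (3.242 / 0.891)² = 2 × 3.639² = 2 × 13.24 = 26.5.
Round up to the next whole participant.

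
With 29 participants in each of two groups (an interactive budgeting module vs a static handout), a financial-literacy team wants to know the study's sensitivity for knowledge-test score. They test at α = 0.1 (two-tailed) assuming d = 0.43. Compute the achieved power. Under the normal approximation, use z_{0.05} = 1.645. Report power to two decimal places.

For two equal groups, power = Φ(d·√(n/2) − z_{α/2}).
d·√(n/2) = 0.43 × √(29/2) = 0.43 × 3.808 = 1.637.
z_β = 1.637 − 1.645 = -0.008.
Power = Φ(-0.008) = 0.497.

power ≈ 0.50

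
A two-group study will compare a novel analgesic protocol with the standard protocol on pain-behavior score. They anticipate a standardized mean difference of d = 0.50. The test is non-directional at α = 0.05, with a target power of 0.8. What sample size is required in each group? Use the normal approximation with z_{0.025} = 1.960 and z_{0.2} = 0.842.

n = 63 per group

For two independent groups with equal n: n = 2·((z_{α/2} + z_β) / d)².
z_{α/2} + z_β = 1.960 + 0.842 = 2.802.
n = 2 × (2.802 / 0.50)² = 2 × 5.604² = 2 × 31.40 = 62.8.
Round up to the next whole participant.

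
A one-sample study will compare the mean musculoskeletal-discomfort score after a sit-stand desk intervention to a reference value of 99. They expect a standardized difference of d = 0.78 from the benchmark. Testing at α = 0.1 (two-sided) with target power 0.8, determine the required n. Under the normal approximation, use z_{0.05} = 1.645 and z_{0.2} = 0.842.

n = 11

For a one-sample test: n = ((z_{α/2} + z_β) / d)².
z_{α/2} + z_β = 1.645 + 0.842 = 2.487.
n = (2.487 / 0.78)² = 3.188² = 10.17.
Round up.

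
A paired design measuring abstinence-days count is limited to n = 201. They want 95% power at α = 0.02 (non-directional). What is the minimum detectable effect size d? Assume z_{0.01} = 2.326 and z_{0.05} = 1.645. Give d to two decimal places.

d_min ≈ 0.28

For a single sample (or paired design) of n = 201: d_min = (z_{α/2} + z_β)/√n.
z-sum = 2.326 + 1.645 = 3.971.
d_min = 3.971 / √201 = 3.971 / 14.177 = 0.280.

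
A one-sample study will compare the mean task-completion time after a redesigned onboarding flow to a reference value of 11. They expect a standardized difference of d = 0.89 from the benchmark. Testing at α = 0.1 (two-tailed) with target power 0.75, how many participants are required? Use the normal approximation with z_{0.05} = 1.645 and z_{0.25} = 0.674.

For a one-sample test: n = ((z_{α/2} + z_β) / d)².
z_{α/2} + z_β = 1.645 + 0.674 = 2.319.
n = (2.319 / 0.89)² = 2.606² = 6.79.
Round up.

n = 7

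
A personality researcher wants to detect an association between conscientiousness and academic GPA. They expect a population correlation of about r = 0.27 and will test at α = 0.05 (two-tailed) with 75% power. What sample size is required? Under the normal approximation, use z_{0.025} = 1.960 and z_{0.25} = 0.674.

n = 94

Fisher's z: C = ½·ln((1+r)/(1−r)) = ½·ln(1.7397) = 0.2769.
n = ((z_{α/2} + z_β)/C)² + 3.
(1.960 + 0.674) / 0.2769 = 2.634 / 0.2769 = 9.512.
n = 9.512² + 3 = 90.49 + 3 = 93.5.
Round up.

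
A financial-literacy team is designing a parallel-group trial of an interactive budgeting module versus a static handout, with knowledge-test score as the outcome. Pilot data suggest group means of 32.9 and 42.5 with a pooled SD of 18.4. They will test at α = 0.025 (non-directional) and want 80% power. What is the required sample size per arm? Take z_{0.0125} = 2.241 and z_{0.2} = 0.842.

Cohen's d = |M₁ − M₂| / SD_pooled = |32.9 − 42.5| / 18.4 = 9.6 / 18.4 = 0.522.
For two independent groups with equal n: n = 2·((z_{α/2} + z_β) / d)².
z_{α/2} + z_β = 2.241 + 0.842 = 3.083.
n = 2 × (3.083 / 0.522)² = 2 × 5.906² = 2 × 34.88 = 69.8.
Round up to the next whole participant.

n = 70 per group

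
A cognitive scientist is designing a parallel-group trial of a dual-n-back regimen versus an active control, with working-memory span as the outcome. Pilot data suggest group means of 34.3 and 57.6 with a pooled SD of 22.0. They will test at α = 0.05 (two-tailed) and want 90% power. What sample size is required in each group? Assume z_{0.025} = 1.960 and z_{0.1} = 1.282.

Cohen's d = |M₁ − M₂| / SD_pooled = |34.3 − 57.6| / 22.0 = 23.3 / 22.0 = 1.059.
For two independent groups with equal n: n = 2·((z_{α/2} + z_β) / d)².
z_{α/2} + z_β = 1.960 + 1.282 = 3.242.
n = 2 × (3.242 / 1.059)² = 2 × 3.061² = 2 × 9.37 = 18.7.
Round up to the next whole participant.

n = 19 per group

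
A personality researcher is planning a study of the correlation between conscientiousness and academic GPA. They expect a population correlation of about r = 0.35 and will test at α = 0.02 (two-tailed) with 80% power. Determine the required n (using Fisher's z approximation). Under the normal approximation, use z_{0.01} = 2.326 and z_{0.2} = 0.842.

n = 79

Fisher's z: C = ½·ln((1+r)/(1−r)) = ½·ln(2.0769) = 0.3654.
n = ((z_{α/2} + z_β)/C)² + 3.
(2.326 + 0.842) / 0.3654 = 3.168 / 0.3654 = 8.670.
n = 8.670² + 3 = 75.17 + 3 = 78.2.
Round up.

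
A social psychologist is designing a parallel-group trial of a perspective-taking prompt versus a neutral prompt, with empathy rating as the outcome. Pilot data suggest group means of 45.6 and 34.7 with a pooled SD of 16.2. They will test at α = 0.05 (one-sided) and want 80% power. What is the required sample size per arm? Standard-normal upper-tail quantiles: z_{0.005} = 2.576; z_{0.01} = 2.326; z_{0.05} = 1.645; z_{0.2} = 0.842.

Cohen's d = |M₁ − M₂| / SD_pooled = |45.6 − 34.7| / 16.2 = 10.9 / 16.2 = 0.673.
For two independent groups with equal n: n = 2·((z_{α} + z_β) / d)².
z_{α} + z_β = 1.645 + 0.842 = 2.487.
n = 2 × (2.487 / 0.673)² = 2 × 3.695² = 2 × 13.66 = 27.3.
Round up to the next whole participant.

n = 28 per group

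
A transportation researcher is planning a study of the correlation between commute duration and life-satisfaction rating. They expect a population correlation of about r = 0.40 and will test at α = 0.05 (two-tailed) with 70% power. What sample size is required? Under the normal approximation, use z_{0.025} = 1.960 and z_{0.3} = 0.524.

Fisher's z: C = ½·ln((1+r)/(1−r)) = ½·ln(2.3333) = 0.4236.
n = ((z_{α/2} + z_β)/C)² + 3.
(1.960 + 0.524) / 0.4236 = 2.484 / 0.4236 = 5.864.
n = 5.864² + 3 = 34.39 + 3 = 37.4.
Round up.

n = 38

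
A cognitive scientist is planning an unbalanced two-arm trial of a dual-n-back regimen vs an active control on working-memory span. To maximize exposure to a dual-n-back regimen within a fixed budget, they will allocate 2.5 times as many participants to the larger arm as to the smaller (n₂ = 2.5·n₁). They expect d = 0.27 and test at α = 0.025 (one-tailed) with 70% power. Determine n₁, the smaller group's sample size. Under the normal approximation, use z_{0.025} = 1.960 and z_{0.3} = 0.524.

n₁ = 119

With allocation ratio k = n₂/n₁ = 2.5, Var(x̄₁−x̄₂) = σ²(1/n₁ + 1/(k·n₁)) = σ²·(k+1)/(k·n₁).
So n₁ = (1 + 1/k)·((z_{α} + z_β)/d)² = 1.400 × (2.484/0.27)².
n₁ = 1.400 × 84.64 = 118.5.
Round up: n₁ = 119, giving n₂ = ⌈2.5 × 119⌉ = ⌈297.5⌉ = 298.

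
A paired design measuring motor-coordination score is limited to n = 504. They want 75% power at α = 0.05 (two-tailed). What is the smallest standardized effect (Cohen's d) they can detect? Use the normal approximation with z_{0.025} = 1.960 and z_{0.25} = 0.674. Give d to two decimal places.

For a single sample (or paired design) of n = 504: d_min = (z_{α/2} + z_β)/√n.
z-sum = 1.960 + 0.674 = 2.634.
d_min = 2.634 / √504 = 2.634 / 22.450 = 0.117.

d_min ≈ 0.12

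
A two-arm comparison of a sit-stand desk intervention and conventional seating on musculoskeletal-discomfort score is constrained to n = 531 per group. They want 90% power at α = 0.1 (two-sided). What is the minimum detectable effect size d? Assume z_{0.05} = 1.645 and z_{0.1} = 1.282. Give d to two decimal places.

d_min ≈ 0.18

For two independent groups of n = 531 each: d_min = (z_{α/2} + z_β)·√(2/n).
z-sum = 1.645 + 1.282 = 2.927.
d_min = 2.927 × √(2/531) = 2.927 × 0.0614 = 0.180.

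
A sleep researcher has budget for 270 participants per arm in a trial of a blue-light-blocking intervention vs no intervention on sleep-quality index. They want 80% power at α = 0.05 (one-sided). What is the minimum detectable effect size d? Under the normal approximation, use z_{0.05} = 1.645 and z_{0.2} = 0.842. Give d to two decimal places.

For two independent groups of n = 270 each: d_min = (z_{α} + z_β)·√(2/n).
z-sum = 1.645 + 0.842 = 2.487.
d_min = 2.487 × √(2/270) = 2.487 × 0.0861 = 0.214.

d_min ≈ 0.21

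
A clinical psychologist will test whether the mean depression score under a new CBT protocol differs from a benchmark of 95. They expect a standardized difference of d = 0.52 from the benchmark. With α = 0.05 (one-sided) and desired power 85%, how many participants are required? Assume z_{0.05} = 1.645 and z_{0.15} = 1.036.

n = 27

For a one-sample test: n = ((z_{α} + z_β) / d)².
z_{α} + z_β = 1.645 + 1.036 = 2.681.
n = (2.681 / 0.52)² = 5.156² = 26.58.
Round up.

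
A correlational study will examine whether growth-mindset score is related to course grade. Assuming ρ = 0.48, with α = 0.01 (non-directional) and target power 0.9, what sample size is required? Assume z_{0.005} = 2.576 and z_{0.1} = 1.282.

n = 58

Fisher's z: C = ½·ln((1+r)/(1−r)) = ½·ln(2.8462) = 0.5230.
n = ((z_{α/2} + z_β)/C)² + 3.
(2.576 + 1.282) / 0.5230 = 3.858 / 0.5230 = 7.377.
n = 7.377² + 3 = 54.42 + 3 = 57.4.
Round up.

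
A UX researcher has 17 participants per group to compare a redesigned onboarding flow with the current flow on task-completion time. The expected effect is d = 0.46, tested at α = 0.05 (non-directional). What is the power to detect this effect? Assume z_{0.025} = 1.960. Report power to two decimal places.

For two equal groups, power = Φ(d·√(n/2) − z_{α/2}).
d·√(n/2) = 0.46 × √(17/2) = 0.46 × 2.915 = 1.341.
z_β = 1.341 − 1.960 = -0.619.
Power = Φ(-0.619) = 0.268.

power ≈ 0.27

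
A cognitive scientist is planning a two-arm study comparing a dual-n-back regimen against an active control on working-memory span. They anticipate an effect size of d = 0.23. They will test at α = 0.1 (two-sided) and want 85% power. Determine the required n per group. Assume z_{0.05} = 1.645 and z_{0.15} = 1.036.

n = 272 per group

For two independent groups with equal n: n = 2·((z_{α/2} + z_β) / d)².
z_{α/2} + z_β = 1.645 + 1.036 = 2.681.
n = 2 × (2.681 / 0.23)² = 2 × 11.657² = 2 × 135.87 = 271.7.
Round up to the next whole participant.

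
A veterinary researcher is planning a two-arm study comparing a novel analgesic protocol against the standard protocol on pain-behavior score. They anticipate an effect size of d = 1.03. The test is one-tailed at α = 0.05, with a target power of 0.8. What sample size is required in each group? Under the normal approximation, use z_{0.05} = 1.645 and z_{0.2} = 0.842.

n = 12 per group

For two independent groups with equal n: n = 2·((z_{α} + z_β) / d)².
z_{α} + z_β = 1.645 + 0.842 = 2.487.
n = 2 × (2.487 / 1.03)² = 2 × 2.415² = 2 × 5.83 = 11.7.
Round up to the next whole participant.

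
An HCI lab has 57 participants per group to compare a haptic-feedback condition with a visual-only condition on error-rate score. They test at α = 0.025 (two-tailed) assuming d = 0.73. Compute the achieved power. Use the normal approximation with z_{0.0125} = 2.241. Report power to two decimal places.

For two equal groups, power = Φ(d·√(n/2) − z_{α/2}).
d·√(n/2) = 0.73 × √(57/2) = 0.73 × 5.339 = 3.897.
z_β = 3.897 − 2.241 = 1.656.
Power = Φ(1.656) = 0.951.

power ≈ 0.95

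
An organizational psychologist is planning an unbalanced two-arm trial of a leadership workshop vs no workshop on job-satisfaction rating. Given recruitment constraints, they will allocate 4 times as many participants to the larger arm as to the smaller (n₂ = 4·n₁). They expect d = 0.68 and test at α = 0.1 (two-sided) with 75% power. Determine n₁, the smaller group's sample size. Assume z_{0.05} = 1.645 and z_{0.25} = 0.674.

With allocation ratio k = n₂/n₁ = 4, Var(x̄₁−x̄₂) = σ²(1/n₁ + 1/(k·n₁)) = σ²·(k+1)/(k·n₁).
So n₁ = (1 + 1/k)·((z_{α/2} + z_β)/d)² = 1.250 × (2.319/0.68)².
n₁ = 1.250 × 11.63 = 14.5.
Round up: n₁ = 15, giving n₂ = 4 × 15 = 60.

n₁ = 15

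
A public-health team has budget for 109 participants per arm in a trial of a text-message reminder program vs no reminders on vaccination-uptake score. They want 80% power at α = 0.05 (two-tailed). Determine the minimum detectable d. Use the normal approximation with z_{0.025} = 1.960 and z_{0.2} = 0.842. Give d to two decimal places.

d_min ≈ 0.38

For two independent groups of n = 109 each: d_min = (z_{α/2} + z_β)·√(2/n).
z-sum = 1.960 + 0.842 = 2.802.
d_min = 2.802 × √(2/109) = 2.802 × 0.1355 = 0.380.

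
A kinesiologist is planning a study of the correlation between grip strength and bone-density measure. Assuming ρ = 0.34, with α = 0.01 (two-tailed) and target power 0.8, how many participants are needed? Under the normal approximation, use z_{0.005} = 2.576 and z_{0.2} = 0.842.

n = 97

Fisher's z: C = ½·ln((1+r)/(1−r)) = ½·ln(2.0303) = 0.3541.
n = ((z_{α/2} + z_β)/C)² + 3.
(2.576 + 0.842) / 0.3541 = 3.418 / 0.3541 = 9.653.
n = 9.653² + 3 = 93.17 + 3 = 96.2.
Round up.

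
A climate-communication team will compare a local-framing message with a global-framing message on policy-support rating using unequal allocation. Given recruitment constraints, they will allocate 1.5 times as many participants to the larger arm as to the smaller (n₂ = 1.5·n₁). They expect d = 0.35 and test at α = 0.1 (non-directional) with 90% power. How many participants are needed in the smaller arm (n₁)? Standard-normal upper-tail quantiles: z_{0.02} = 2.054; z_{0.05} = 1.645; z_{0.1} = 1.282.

With allocation ratio k = n₂/n₁ = 1.5, Var(x̄₁−x̄₂) = σ²(1/n₁ + 1/(k·n₁)) = σ²·(k+1)/(k·n₁).
So n₁ = (1 + 1/k)·((z_{α/2} + z_β)/d)² = 1.667 × (2.927/0.35)².
n₁ = 1.667 × 69.94 = 116.6.
Round up: n₁ = 117, giving n₂ = ⌈1.5 × 117⌉ = ⌈175.5⌉ = 176.

n₁ = 117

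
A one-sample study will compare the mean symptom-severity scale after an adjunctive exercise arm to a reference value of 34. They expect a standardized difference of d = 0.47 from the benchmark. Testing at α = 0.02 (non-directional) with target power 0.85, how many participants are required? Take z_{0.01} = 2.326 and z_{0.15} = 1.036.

For a one-sample test: n = ((z_{α/2} + z_β) / d)².
z_{α/2} + z_β = 2.326 + 1.036 = 3.362.
n = (3.362 / 0.47)² = 7.153² = 51.17.
Round up.

n = 52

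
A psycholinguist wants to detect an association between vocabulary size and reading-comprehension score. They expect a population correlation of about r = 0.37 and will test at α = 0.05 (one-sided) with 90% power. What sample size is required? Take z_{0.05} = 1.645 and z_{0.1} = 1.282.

Fisher's z: C = ½·ln((1+r)/(1−r)) = ½·ln(2.1746) = 0.3884.
n = ((z_{α} + z_β)/C)² + 3.
(1.645 + 1.282) / 0.3884 = 2.927 / 0.3884 = 7.536.
n = 7.536² + 3 = 56.79 + 3 = 59.8.
Round up.

n = 60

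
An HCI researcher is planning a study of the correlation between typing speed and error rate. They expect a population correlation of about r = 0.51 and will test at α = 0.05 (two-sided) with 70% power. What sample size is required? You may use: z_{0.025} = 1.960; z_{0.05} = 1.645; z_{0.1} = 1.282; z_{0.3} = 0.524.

Fisher's z: C = ½·ln((1+r)/(1−r)) = ½·ln(3.0816) = 0.5627.
n = ((z_{α/2} + z_β)/C)² + 3.
(1.960 + 0.524) / 0.5627 = 2.484 / 0.5627 = 4.414.
n = 4.414² + 3 = 19.49 + 3 = 22.5.
Round up.

n = 23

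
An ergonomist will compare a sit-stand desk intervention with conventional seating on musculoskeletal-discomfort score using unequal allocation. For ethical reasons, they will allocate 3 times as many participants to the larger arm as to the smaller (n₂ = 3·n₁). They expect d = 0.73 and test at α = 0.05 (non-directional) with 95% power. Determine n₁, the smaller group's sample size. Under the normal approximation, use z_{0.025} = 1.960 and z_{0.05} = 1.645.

With allocation ratio k = n₂/n₁ = 3, Var(x̄₁−x̄₂) = σ²(1/n₁ + 1/(k·n₁)) = σ²·(k+1)/(k·n₁).
So n₁ = (1 + 1/k)·((z_{α/2} + z_β)/d)² = 1.333 × (3.605/0.73)².
n₁ = 1.333 × 24.39 = 32.5.
Round up: n₁ = 33, giving n₂ = 3 × 33 = 99.

n₁ = 33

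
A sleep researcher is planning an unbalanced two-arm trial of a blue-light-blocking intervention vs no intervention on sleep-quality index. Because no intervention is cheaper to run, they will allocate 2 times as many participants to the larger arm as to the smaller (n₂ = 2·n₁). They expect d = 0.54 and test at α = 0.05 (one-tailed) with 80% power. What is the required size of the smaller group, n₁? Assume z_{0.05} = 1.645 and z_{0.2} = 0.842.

With allocation ratio k = n₂/n₁ = 2, Var(x̄₁−x̄₂) = σ²(1/n₁ + 1/(k·n₁)) = σ²·(k+1)/(k·n₁).
So n₁ = (1 + 1/k)·((z_{α} + z_β)/d)² = 1.500 × (2.487/0.54)².
n₁ = 1.500 × 21.21 = 31.8.
Round up: n₁ = 32, giving n₂ = 2 × 32 = 64.

n₁ = 32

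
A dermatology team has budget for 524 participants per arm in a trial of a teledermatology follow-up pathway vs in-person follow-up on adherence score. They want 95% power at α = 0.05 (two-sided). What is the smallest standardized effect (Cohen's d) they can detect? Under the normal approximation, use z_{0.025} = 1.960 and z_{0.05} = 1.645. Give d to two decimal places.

For two independent groups of n = 524 each: d_min = (z_{α/2} + z_β)·√(2/n).
z-sum = 1.960 + 1.645 = 3.605.
d_min = 3.605 × √(2/524) = 3.605 × 0.0618 = 0.223.

d_min ≈ 0.22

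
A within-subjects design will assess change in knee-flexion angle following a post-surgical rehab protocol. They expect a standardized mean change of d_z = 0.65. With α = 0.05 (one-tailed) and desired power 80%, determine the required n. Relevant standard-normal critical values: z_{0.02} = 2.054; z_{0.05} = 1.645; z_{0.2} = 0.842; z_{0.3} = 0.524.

For a paired (one-sample on differences) test: n = ((z_{α} + z_β) / d)².
z_{α} + z_β = 1.645 + 0.842 = 2.487.
n = (2.487 / 0.65)² = 3.826² = 14.64.
Round up.

n = 15 pairs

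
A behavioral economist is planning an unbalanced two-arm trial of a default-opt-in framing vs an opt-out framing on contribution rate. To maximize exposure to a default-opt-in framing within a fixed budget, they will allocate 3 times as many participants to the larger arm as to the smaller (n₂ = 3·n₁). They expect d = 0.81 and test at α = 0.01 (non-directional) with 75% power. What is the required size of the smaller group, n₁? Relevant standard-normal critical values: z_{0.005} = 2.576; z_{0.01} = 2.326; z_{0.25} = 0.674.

n₁ = 22

With allocation ratio k = n₂/n₁ = 3, Var(x̄₁−x̄₂) = σ²(1/n₁ + 1/(k·n₁)) = σ²·(k+1)/(k·n₁).
So n₁ = (1 + 1/k)·((z_{α/2} + z_β)/d)² = 1.333 × (3.250/0.81)².
n₁ = 1.333 × 16.10 = 21.5.
Round up: n₁ = 22, giving n₂ = 3 × 22 = 66.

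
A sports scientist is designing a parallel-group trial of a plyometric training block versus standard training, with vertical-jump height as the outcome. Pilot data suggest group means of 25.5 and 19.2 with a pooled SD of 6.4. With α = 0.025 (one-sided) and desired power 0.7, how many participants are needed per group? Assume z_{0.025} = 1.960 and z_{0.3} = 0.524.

Cohen's d = |M₁ − M₂| / SD_pooled = |25.5 − 19.2| / 6.4 = 6.3 / 6.4 = 0.984.
For two independent groups with equal n: n = 2·((z_{α} + z_β) / d)².
z_{α} + z_β = 1.960 + 0.524 = 2.484.
n = 2 × (2.484 / 0.984)² = 2 × 2.524² = 2 × 6.37 = 12.7.
Round up to the next whole participant.

n = 13 per group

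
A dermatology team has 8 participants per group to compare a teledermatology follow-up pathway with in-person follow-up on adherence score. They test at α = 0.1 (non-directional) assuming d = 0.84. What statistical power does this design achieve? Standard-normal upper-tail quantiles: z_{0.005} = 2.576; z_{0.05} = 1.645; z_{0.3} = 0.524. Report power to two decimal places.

For two equal groups, power = Φ(d·√(n/2) − z_{α/2}).
d·√(n/2) = 0.84 × √(8/2) = 0.84 × 2.000 = 1.680.
z_β = 1.680 − 1.645 = 0.035.
Power = Φ(0.035) = 0.514.

power ≈ 0.51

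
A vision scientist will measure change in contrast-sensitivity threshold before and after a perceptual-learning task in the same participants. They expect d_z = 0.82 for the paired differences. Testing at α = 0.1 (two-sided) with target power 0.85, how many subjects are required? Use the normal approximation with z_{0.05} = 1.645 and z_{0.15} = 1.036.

n = 11 pairs

For a paired (one-sample on differences) test: n = ((z_{α/2} + z_β) / d)².
z_{α/2} + z_β = 1.645 + 1.036 = 2.681.
n = (2.681 / 0.82)² = 3.270² = 10.69.
Round up.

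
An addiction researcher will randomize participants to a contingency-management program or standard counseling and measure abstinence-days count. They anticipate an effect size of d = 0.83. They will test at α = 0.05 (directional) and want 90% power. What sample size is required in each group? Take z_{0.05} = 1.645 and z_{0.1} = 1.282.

For two independent groups with equal n: n = 2·((z_{α} + z_β) / d)².
z_{α} + z_β = 1.645 + 1.282 = 2.927.
n = 2 × (2.927 / 0.83)² = 2 × 3.527² = 2 × 12.44 = 24.9.
Round up to the next whole participant.

n = 25 per group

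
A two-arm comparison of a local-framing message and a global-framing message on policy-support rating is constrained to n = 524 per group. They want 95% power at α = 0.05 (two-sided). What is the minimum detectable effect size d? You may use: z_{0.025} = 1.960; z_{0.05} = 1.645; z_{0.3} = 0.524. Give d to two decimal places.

For two independent groups of n = 524 each: d_min = (z_{α/2} + z_β)·√(2/n).
z-sum = 1.960 + 1.645 = 3.605.
d_min = 3.605 × √(2/524) = 3.605 × 0.0618 = 0.223.

d_min ≈ 0.22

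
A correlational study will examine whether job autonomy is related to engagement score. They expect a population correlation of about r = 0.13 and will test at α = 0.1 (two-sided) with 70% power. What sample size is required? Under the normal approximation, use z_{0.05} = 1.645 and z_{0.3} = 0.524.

n = 279

Fisher's z: C = ½·ln((1+r)/(1−r)) = ½·ln(1.2989) = 0.1307.
n = ((z_{α/2} + z_β)/C)² + 3.
(1.645 + 0.524) / 0.1307 = 2.169 / 0.1307 = 16.595.
n = 16.595² + 3 = 275.40 + 3 = 278.4.
Round up.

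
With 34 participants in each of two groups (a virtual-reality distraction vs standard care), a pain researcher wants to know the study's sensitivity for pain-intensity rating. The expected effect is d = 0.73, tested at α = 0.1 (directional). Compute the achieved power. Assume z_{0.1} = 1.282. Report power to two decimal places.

power ≈ 0.96

For two equal groups, power = Φ(d·√(n/2) − z_{α}).
d·√(n/2) = 0.73 × √(34/2) = 0.73 × 4.123 = 3.010.
z_β = 3.010 − 1.282 = 1.728.
Power = Φ(1.728) = 0.958.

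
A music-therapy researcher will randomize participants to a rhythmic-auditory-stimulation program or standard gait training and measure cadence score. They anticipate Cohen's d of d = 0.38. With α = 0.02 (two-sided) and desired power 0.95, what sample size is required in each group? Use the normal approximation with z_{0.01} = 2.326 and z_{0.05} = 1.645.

n = 219 per group

For two independent groups with equal n: n = 2·((z_{α/2} + z_β) / d)².
z_{α/2} + z_β = 2.326 + 1.645 = 3.971.
n = 2 × (3.971 / 0.38)² = 2 × 10.450² = 2 × 109.20 = 218.4.
Round up to the next whole participant.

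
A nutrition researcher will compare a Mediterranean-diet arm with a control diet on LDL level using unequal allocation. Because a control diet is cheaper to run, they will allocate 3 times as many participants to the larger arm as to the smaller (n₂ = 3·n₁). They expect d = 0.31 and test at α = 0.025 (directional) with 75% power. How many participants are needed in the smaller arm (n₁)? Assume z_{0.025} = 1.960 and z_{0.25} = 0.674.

With allocation ratio k = n₂/n₁ = 3, Var(x̄₁−x̄₂) = σ²(1/n₁ + 1/(k·n₁)) = σ²·(k+1)/(k·n₁).
So n₁ = (1 + 1/k)·((z_{α} + z_β)/d)² = 1.333 × (2.634/0.31)².
n₁ = 1.333 × 72.20 = 96.3.
Round up: n₁ = 97, giving n₂ = 3 × 97 = 291.

n₁ = 97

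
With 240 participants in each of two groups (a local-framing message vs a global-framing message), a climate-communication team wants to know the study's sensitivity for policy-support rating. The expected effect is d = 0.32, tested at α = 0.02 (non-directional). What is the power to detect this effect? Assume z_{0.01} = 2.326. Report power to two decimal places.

For two equal groups, power = Φ(d·√(n/2) − z_{α/2}).
d·√(n/2) = 0.32 × √(240/2) = 0.32 × 10.954 = 3.505.
z_β = 3.505 − 2.326 = 1.179.
Power = Φ(1.179) = 0.881.

power ≈ 0.88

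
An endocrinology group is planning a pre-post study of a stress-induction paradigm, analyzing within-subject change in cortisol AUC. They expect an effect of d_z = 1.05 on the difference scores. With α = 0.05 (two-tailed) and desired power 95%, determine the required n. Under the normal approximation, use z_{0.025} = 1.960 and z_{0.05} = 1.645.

n = 12 pairs

For a paired (one-sample on differences) test: n = ((z_{α/2} + z_β) / d)².
z_{α/2} + z_β = 1.960 + 1.645 = 3.605.
n = (3.605 / 1.05)² = 3.433² = 11.79.
Round up.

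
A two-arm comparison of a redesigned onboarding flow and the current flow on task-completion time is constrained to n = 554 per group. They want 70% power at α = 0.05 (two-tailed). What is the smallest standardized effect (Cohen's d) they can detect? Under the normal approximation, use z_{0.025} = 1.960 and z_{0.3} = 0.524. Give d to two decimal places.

d_min ≈ 0.15

For two independent groups of n = 554 each: d_min = (z_{α/2} + z_β)·√(2/n).
z-sum = 1.960 + 0.524 = 2.484.
d_min = 2.484 × √(2/554) = 2.484 × 0.0601 = 0.149.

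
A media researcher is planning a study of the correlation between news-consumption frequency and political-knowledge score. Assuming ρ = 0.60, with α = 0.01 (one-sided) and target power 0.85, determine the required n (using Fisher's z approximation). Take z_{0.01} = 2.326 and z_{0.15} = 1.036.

n = 27

Fisher's z: C = ½·ln((1+r)/(1−r)) = ½·ln(4.0000) = 0.6931.
n = ((z_{α} + z_β)/C)² + 3.
(2.326 + 1.036) / 0.6931 = 3.362 / 0.6931 = 4.851.
n = 4.851² + 3 = 23.53 + 3 = 26.5.
Round up.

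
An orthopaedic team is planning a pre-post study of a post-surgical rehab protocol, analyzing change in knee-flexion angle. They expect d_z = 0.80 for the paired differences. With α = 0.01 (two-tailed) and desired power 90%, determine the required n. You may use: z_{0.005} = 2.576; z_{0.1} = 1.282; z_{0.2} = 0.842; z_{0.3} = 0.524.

n = 24 pairs

For a paired (one-sample on differences) test: n = ((z_{α/2} + z_β) / d)².
z_{α/2} + z_β = 2.576 + 1.282 = 3.858.
n = (3.858 / 0.80)² = 4.822² = 23.26.
Round up.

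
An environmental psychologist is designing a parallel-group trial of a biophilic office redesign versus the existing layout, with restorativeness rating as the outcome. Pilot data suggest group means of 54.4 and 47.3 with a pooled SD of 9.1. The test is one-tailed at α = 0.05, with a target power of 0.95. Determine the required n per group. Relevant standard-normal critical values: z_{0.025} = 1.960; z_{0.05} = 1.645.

Cohen's d = |M₁ − M₂| / SD_pooled = |54.4 − 47.3| / 9.1 = 7.1 / 9.1 = 0.780.
For two independent groups with equal n: n = 2·((z_{α} + z_β) / d)².
z_{α} + z_β = 1.645 + 1.645 = 3.290.
n = 2 × (3.290 / 0.780)² = 2 × 4.218² = 2 × 17.79 = 35.6.
Round up to the next whole participant.

n = 36 per group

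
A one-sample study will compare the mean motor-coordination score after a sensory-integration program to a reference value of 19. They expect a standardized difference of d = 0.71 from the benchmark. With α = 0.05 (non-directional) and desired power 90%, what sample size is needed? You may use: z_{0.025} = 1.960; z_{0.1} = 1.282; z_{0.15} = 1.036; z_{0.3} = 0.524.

n = 21

For a one-sample test: n = ((z_{α/2} + z_β) / d)².
z_{α/2} + z_β = 1.960 + 1.282 = 3.242.
n = (3.242 / 0.71)² = 4.566² = 20.85.
Round up.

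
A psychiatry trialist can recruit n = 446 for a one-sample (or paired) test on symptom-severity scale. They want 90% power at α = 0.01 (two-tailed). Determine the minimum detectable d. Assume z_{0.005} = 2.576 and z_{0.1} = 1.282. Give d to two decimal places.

d_min ≈ 0.18

For a single sample (or paired design) of n = 446: d_min = (z_{α/2} + z_β)/√n.
z-sum = 2.576 + 1.282 = 3.858.
d_min = 3.858 / √446 = 3.858 / 21.119 = 0.183.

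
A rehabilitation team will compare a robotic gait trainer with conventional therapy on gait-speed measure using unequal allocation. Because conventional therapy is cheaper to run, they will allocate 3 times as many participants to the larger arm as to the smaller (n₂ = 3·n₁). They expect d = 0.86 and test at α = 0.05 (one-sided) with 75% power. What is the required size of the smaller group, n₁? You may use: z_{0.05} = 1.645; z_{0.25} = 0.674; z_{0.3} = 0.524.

n₁ = 10

With allocation ratio k = n₂/n₁ = 3, Var(x̄₁−x̄₂) = σ²(1/n₁ + 1/(k·n₁)) = σ²·(k+1)/(k·n₁).
So n₁ = (1 + 1/k)·((z_{α} + z_β)/d)² = 1.333 × (2.319/0.86)².
n₁ = 1.333 × 7.27 = 9.7.
Round up: n₁ = 10, giving n₂ = 3 × 10 = 30.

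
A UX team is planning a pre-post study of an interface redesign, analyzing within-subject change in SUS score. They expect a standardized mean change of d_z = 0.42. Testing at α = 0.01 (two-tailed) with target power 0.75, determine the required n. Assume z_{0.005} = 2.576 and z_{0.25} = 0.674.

n = 60 pairs

For a paired (one-sample on differences) test: n = ((z_{α/2} + z_β) / d)².
z_{α/2} + z_β = 2.576 + 0.674 = 3.250.
n = (3.250 / 0.42)² = 7.738² = 59.88.
Round up.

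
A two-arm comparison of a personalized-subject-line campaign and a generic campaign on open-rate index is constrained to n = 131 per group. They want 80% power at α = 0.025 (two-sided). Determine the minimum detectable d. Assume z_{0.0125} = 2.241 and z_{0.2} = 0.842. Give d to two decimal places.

d_min ≈ 0.38

For two independent groups of n = 131 each: d_min = (z_{α/2} + z_β)·√(2/n).
z-sum = 2.241 + 0.842 = 3.083.
d_min = 3.083 × √(2/131) = 3.083 × 0.1236 = 0.381.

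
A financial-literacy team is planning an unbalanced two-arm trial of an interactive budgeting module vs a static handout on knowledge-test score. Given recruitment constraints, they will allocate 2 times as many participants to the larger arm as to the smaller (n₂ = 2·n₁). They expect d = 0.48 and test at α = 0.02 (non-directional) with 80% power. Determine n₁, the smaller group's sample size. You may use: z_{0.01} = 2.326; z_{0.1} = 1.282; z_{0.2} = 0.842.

With allocation ratio k = n₂/n₁ = 2, Var(x̄₁−x̄₂) = σ²(1/n₁ + 1/(k·n₁)) = σ²·(k+1)/(k·n₁).
So n₁ = (1 + 1/k)·((z_{α/2} + z_β)/d)² = 1.500 × (3.168/0.48)².
n₁ = 1.500 × 43.56 = 65.3.
Round up: n₁ = 66, giving n₂ = 2 × 66 = 132.

n₁ = 66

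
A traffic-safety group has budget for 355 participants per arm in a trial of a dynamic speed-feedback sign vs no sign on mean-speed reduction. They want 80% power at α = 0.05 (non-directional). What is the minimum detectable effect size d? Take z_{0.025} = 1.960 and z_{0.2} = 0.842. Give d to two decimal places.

d_min ≈ 0.21

For two independent groups of n = 355 each: d_min = (z_{α/2} + z_β)·√(2/n).
z-sum = 1.960 + 0.842 = 2.802.
d_min = 2.802 × √(2/355) = 2.802 × 0.0751 = 0.210.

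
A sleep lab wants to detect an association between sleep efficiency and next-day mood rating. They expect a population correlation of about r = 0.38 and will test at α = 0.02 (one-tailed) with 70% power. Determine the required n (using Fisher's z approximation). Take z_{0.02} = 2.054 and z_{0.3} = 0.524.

n = 45

Fisher's z: C = ½·ln((1+r)/(1−r)) = ½·ln(2.2258) = 0.4001.
n = ((z_{α} + z_β)/C)² + 3.
(2.054 + 0.524) / 0.4001 = 2.578 / 0.4001 = 6.443.
n = 6.443² + 3 = 41.52 + 3 = 44.5.
Round up.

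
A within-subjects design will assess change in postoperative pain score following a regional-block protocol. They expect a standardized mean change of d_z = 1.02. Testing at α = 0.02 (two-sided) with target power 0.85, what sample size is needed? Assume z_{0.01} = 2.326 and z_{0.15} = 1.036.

For a paired (one-sample on differences) test: n = ((z_{α/2} + z_β) / d)².
z_{α/2} + z_β = 2.326 + 1.036 = 3.362.
n = (3.362 / 1.02)² = 3.296² = 10.86.
Round up.

n = 11 pairs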